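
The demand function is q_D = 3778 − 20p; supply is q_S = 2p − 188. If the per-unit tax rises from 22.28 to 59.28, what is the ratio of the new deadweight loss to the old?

7.079

In inverse form: demand p = 188.9 − 0.05q, supply p = 94 + 0.5q.
Competitive equilibrium: 188.9 − 0.05q = 94 + 0.5q → q* = 172.5455, p* = 180.2727.
For a per-unit tax t: Δq = t/0.55, so DWL = ½·t·(t/0.55) = t²/1.1.
At t = 22.28: DWL = 451.271. At t = 59.28: DWL = 3194.653.
Ratio = (59.28/22.28)² = 7.079.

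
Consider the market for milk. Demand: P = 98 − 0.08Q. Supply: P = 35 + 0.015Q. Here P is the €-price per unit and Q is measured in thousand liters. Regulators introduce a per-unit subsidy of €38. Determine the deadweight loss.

€7600 thousand

Competitive equilibrium: 98 − 0.08Q = 35 + 0.015Q → Q* = 663.1579, P* = 44.9474.
The subsidy lowers effective supply by 38: P = 0.015Q − 3.
New quantity: 98 − 0.08Q = 0.015Q − 3 → Q' = 1063.1579.
Overproduction ΔQ = 1063.1579 − 663.1579 = 400; wedge = subsidy = 38.
DWL = ½ × 400 × 38 = €7600 thousand.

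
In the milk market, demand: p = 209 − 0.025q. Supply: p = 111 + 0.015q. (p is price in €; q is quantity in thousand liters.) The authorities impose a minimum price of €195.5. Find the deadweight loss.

Competitive equilibrium: 209 − 0.025q = 111 + 0.015q → q* = 2450, p* = 147.75.
At the floor p = 195.5, quantity demanded = (209 − 195.5)/0.025 = 540.
Sellers' marginal cost at q' = 540: 111 + 0.015·540 = 119.1.
Δq = 2450 − 540 = 1910; wedge = 195.5 − 119.1 = 76.4.
DWL = ½ × 1910 × 76.4 = €72962 thousand.

€72962 thousand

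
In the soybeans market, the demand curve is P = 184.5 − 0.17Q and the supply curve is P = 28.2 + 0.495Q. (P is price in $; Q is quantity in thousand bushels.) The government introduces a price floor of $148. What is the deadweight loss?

$137.45 thousand

Competitive equilibrium: 184.5 − 0.17Q = 28.2 + 0.495Q → Q* = 235.0376, P* = 144.5436.
At the floor P = 148, quantity demanded = (184.5 − 148)/0.17 = 214.7059.
Sellers' marginal cost at Q' = 214.7059: 28.2 + 0.495·214.7059 = 134.4794.
ΔQ = 235.0376 − 214.7059 = 20.3317; wedge = 148 − 134.4794 = 13.5206.
Welfare loss = ½ × 20.3317 × 13.5206 = $137.45 thousand.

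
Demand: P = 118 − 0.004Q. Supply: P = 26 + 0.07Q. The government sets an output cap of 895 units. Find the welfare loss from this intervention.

Competitive equilibrium: 118 − 0.004Q = 26 + 0.07Q → Q* = 1243.2432, P* = 113.027.
At Q = 895: demand price = 118 − 0.004·895 = 114.42; supply price = 26 + 0.07·895 = 88.65.
ΔQ = 1243.2432 − 895 = 348.2432; wedge = 114.42 − 88.65 = 25.77.
Welfare loss = ½ × 348.2432 × 25.77 = 4487.11.

4487.11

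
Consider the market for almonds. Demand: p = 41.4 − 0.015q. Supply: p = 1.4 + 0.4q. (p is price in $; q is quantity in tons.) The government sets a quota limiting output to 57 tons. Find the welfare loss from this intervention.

Competitive equilibrium: 41.4 − 0.015q = 1.4 + 0.4q → q* = 96.3855, p* = 39.9542.
At q = 57: demand price = 41.4 − 0.015·57 = 40.545; supply price = 1.4 + 0.4·57 = 24.2.
Δq = 96.3855 − 57 = 39.3855; wedge = 40.545 − 24.2 = 16.345.
Welfare loss = ½ × 39.3855 × 16.345 = $321.88.

$321.88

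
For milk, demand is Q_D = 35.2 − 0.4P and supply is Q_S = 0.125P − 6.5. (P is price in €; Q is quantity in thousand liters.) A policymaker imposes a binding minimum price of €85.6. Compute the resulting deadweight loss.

In inverse form: demand P = 88 − 2.5Q, supply P = 52 + 8Q.
Competitive equilibrium: 88 − 2.5Q = 52 + 8Q → Q* = 3.4286, P* = 79.4286.
At the floor P = 85.6, quantity demanded = (88 − 85.6)/2.5 = 0.96.
Sellers' marginal cost at Q' = 0.96: 52 + 8·0.96 = 59.68.
ΔQ = 3.4286 − 0.96 = 2.4686; wedge = 85.6 − 59.68 = 25.92.
DWL = ½ × 2.4686 × 25.92 = €31.99 thousand.

€31.99 thousand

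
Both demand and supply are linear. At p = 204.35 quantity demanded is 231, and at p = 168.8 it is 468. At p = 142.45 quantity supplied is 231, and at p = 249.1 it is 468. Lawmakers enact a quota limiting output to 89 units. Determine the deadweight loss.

Demand slope = (168.8 − 204.35)/(468 − 231) = −0.15, so p = 239 − 0.15q.
Supply slope = (249.1 − 142.45)/(468 − 231) = 0.45, so p = 38.5 + 0.45q.
Competitive equilibrium: 239 − 0.15q = 38.5 + 0.45q → q* = 334.1667, p* = 188.875.
At q = 89: demand price = 239 − 0.15·89 = 225.65; supply price = 38.5 + 0.45·89 = 78.55.
Δq = 334.1667 − 89 = 245.1667; wedge = 225.65 − 78.55 = 147.1.
DWL = ½ × 245.1667 × 147.1 = 18032.01.

18032.01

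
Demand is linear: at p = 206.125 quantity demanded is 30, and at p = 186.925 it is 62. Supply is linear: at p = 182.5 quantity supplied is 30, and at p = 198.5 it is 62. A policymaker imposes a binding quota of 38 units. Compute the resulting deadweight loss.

99.90

Demand slope = (186.925 − 206.125)/(62 − 30) = −0.6, so p = 224.125 − 0.6q.
Supply slope = (198.5 − 182.5)/(62 − 30) = 0.5, so p = 167.5 + 0.5q.
Competitive equilibrium: 224.125 − 0.6q = 167.5 + 0.5q → q* = 51.4773, p* = 193.2386.
At q = 38: demand price = 224.125 − 0.6·38 = 201.325; supply price = 167.5 + 0.5·38 = 186.5.
Δq = 51.4773 − 38 = 13.4773; wedge = 201.325 − 186.5 = 14.825.
The triangle = ½ × 13.4773 × 14.825 = 99.90.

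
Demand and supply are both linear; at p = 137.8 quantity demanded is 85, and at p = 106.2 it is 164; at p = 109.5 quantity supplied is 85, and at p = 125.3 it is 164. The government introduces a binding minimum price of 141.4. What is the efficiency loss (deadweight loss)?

Demand slope = (106.2 − 137.8)/(164 − 85) = −0.4, so p = 171.8 − 0.4q.
Supply slope = (125.3 − 109.5)/(164 − 85) = 0.2, so p = 92.5 + 0.2q.
Competitive equilibrium: 171.8 − 0.4q = 92.5 + 0.2q → q* = 132.1667, p* = 118.9333.
At the floor p = 141.4, quantity demanded = (171.8 − 141.4)/0.4 = 76.
Sellers' marginal cost at q' = 76: 92.5 + 0.2·76 = 107.7.
Δq = 132.1667 − 76 = 56.1667; wedge = 141.4 − 107.7 = 33.7.
Welfare loss = ½ × 56.1667 × 33.7 = 946.41.

946.41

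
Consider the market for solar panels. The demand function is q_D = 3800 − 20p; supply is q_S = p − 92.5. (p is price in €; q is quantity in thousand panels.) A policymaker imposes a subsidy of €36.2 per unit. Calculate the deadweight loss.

In inverse form: demand p = 190 − 0.05q, supply p = 92.5 + q.
Competitive equilibrium: 190 − 0.05q = 92.5 + q → q* = 92.8571, p* = 185.3571.
The subsidy lowers effective supply by 36.2: p = 56.3 + q.
New quantity: 190 − 0.05q = 56.3 + q → q' = 127.3333.
Overproduction Δq = 127.3333 − 92.8571 = 34.4762; wedge = subsidy = 36.2.
The triangle = ½ × 34.4762 × 36.2 = €624.02 thousand.

€624.02 thousand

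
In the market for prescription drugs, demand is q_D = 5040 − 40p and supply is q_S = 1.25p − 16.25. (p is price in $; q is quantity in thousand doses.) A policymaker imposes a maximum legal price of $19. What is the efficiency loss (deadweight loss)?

In inverse form: demand p = 126 − 0.025q, supply p = 13 + 0.8q.
Competitive equilibrium: 126 − 0.025q = 13 + 0.8q → q* = 136.9697, p* = 122.5758.
At the ceiling p = 19, quantity supplied = (19 − 13)/0.8 = 7.5.
Willingness to pay at q' = 7.5: 126 − 0.025·7.5 = 125.8125.
Δq = 136.9697 − 7.5 = 129.4697; wedge = 125.8125 − 19 = 106.8125.
Deadweight loss = ½ × 129.4697 × 106.8125 = $6914.49 thousand.

$6914.49 thousand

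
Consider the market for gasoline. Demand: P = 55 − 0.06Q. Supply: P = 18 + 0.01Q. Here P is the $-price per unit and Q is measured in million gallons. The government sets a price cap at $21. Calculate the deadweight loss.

Competitive equilibrium: 55 − 0.06Q = 18 + 0.01Q → Q* = 528.5714, P* = 23.2857.
At the ceiling P = 21, quantity supplied = (21 − 18)/0.01 = 300.
Willingness to pay at Q' = 300: 55 − 0.06·300 = 37.
ΔQ = 528.5714 − 300 = 228.5714; wedge = 37 − 21 = 16.
Welfare loss = ½ × 228.5714 × 16 = $1828.57 million.

$1828.57 million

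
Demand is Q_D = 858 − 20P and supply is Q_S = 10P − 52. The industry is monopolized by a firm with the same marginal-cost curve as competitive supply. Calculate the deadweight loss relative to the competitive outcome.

In inverse form: demand P = 42.9 − 0.05Q, supply P = 5.2 + 0.1Q.
Competitive equilibrium: 42.9 − 0.05Q = 5.2 + 0.1Q → Q* = 251.3333, P* = 30.3333.
Marginal revenue: MR = 42.9 − 0.1Q. Set MR = MC: 42.9 − 0.1Q = 5.2 + 0.1Q → Q_m = 188.5.
Price P_m = 42.9 − 0.05·188.5 = 33.475; MC(Q_m) = 5.2 + 0.1·188.5 = 24.05.
Competitive Q* = 251.3333, so ΔQ = 62.8333; wedge = 33.475 − 24.05 = 9.425.
Welfare loss = ½ × 62.8333 × 9.425 = 296.10.

296.10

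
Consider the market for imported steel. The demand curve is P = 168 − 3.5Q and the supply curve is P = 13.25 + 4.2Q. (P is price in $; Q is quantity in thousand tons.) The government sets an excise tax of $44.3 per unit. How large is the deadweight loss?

Competitive equilibrium: 168 − 3.5Q = 13.25 + 4.2Q → Q* = 20.0974, P* = 97.6591.
With the tax, the buyer price exceeds the seller price by 44.3: (168 − 3.5Q) − (13.25 + 4.2Q) = 44.3 → Q' = 14.3442.
ΔQ = 20.0974 − 14.3442 = 5.7532; the wedge equals the tax, 44.3.
The triangle = ½ × 5.7532 × 44.3 = $127.43 thousand.

$127.43 thousand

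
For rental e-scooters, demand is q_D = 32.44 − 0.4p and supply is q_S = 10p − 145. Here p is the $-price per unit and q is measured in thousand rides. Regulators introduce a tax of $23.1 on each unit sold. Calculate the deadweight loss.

In inverse form: demand p = 81.1 − 2.5q, supply p = 14.5 + 0.1q.
Competitive equilibrium: 81.1 − 2.5q = 14.5 + 0.1q → q* = 25.6154, p* = 17.0615.
With the tax, the buyer price exceeds the seller price by 23.1: (81.1 − 2.5q) − (14.5 + 0.1q) = 23.1 → q' = 16.7308.
Δq = 25.6154 − 16.7308 = 8.8846; the wedge equals the tax, 23.1.
DWL = ½ × 8.8846 × 23.1 = $102.62 thousand.

$102.62 thousand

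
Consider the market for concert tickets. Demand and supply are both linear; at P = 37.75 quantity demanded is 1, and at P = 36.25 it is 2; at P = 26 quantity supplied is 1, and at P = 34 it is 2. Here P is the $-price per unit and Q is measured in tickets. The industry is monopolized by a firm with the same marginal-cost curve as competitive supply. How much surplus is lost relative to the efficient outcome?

Demand slope = (36.25 − 37.75)/(2 − 1) = −1.5, so P = 39.25 − 1.5Q.
Supply slope = (34 − 26)/(2 − 1) = 8, so P = 18 + 8Q.
Competitive equilibrium: 39.25 − 1.5Q = 18 + 8Q → Q* = 2.2368, P* = 35.8947.
Marginal revenue: MR = 39.25 − 3Q. Set MR = MC: 39.25 − 3Q = 18 + 8Q → Q_m = 1.9318.
Price P_m = 39.25 − 1.5·1.9318 = 36.3523; MC(Q_m) = 18 + 8·1.9318 = 33.4544.
Competitive Q* = 2.2368, so ΔQ = 0.305; wedge = 36.3523 − 33.4544 = 2.8979.
Welfare loss = ½ × 0.305 × 2.8979 = $0.44.

$0.44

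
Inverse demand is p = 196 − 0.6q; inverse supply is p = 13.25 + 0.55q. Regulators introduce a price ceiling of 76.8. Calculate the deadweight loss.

Competitive equilibrium: 196 − 0.6q = 13.25 + 0.55q → q* = 158.913, p* = 100.6522.
At the ceiling p = 76.8, quantity supplied = (76.8 − 13.25)/0.55 = 115.5455.
Willingness to pay at q' = 115.5455: 196 − 0.6·115.5455 = 126.6727.
Δq = 158.913 − 115.5455 = 43.3675; wedge = 126.6727 − 76.8 = 49.8727.
DWL = ½ × 43.3675 × 49.8727 = 1081.43.

1081.43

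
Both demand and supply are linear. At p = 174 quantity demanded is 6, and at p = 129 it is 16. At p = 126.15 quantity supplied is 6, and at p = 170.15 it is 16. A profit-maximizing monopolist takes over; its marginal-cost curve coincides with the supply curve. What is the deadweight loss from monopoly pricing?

64.95

Demand slope = (129 − 174)/(16 − 6) = −4.5, so p = 201 − 4.5q.
Supply slope = (170.15 − 126.15)/(16 − 6) = 4.4, so p = 99.75 + 4.4q.
Competitive equilibrium: 201 − 4.5q = 99.75 + 4.4q → q* = 11.3764, p* = 149.8062.
Marginal revenue: MR = 201 − 9q. Set MR = MC: 201 − 9q = 99.75 + 4.4q → q_m = 7.556.
Price p_m = 201 − 4.5·7.556 = 166.998; MC(q_m) = 99.75 + 4.4·7.556 = 132.9964.
Competitive q* = 11.3764, so Δq = 3.8204; wedge = 166.998 − 132.9964 = 34.0016.
The triangle = ½ × 3.8204 × 34.0016 = 64.95.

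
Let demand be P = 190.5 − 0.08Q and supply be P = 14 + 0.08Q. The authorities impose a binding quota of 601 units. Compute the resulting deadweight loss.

Competitive equilibrium: 190.5 − 0.08Q = 14 + 0.08Q → Q* = 1103.125, P* = 102.25.
At Q = 601: demand price = 190.5 − 0.08·601 = 142.42; supply price = 14 + 0.08·601 = 62.08.
ΔQ = 1103.125 − 601 = 502.125; wedge = 142.42 − 62.08 = 80.34.
The triangle = ½ × 502.125 × 80.34 = 20170.36.

20170.36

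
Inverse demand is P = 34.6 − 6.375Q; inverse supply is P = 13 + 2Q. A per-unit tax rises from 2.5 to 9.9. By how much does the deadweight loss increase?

Competitive equilibrium: 34.6 − 6.375Q = 13 + 2Q → Q* = 2.5791, P* = 18.1582.
For a per-unit tax t: ΔQ = t/8.375, so DWL = ½·t·(t/8.375) = t²/16.75.
At t = 2.5: DWL = 0.373. At t = 9.9: DWL = 5.851.
Increase = 5.851 − 0.373 = 5.48.

5.48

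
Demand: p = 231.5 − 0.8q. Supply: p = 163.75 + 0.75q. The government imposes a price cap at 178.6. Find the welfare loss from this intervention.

443.05

Competitive equilibrium: 231.5 − 0.8q = 163.75 + 0.75q → q* = 43.7097, p* = 196.5323.
At the ceiling p = 178.6, quantity supplied = (178.6 − 163.75)/0.75 = 19.8.
Willingness to pay at q' = 19.8: 231.5 − 0.8·19.8 = 215.66.
Δq = 43.7097 − 19.8 = 23.9097; wedge = 215.66 − 178.6 = 37.06.
The triangle = ½ × 23.9097 × 37.06 = 443.05.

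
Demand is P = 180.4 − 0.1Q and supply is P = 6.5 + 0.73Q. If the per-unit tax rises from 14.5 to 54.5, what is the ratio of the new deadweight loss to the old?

Competitive equilibrium: 180.4 − 0.1Q = 6.5 + 0.73Q → Q* = 209.5181, P* = 159.4482.
For a per-unit tax t: ΔQ = t/0.83, so DWL = ½·t·(t/0.83) = t²/1.66.
At t = 14.5: DWL = 126.657. At t = 54.5: DWL = 1789.307.
Ratio = (54.5/14.5)² = 14.127.

14.127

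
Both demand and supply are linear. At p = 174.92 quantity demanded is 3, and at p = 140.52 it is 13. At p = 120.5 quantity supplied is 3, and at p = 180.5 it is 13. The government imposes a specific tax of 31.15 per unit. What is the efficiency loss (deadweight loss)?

Demand slope = (140.52 − 174.92)/(13 − 3) = −3.44, so p = 185.24 − 3.44q.
Supply slope = (180.5 − 120.5)/(13 − 3) = 6, so p = 102.5 + 6q.
Competitive equilibrium: 185.24 − 3.44q = 102.5 + 6q → q* = 8.7648, p* = 155.089.
With the tax, the buyer price exceeds the seller price by 31.15: (185.24 − 3.44q) − (102.5 + 6q) = 31.15 → q' = 5.465.
Δq = 8.7648 − 5.465 = 3.2998; the wedge equals the tax, 31.15.
Welfare loss = ½ × 3.2998 × 31.15 = 51.39.

51.39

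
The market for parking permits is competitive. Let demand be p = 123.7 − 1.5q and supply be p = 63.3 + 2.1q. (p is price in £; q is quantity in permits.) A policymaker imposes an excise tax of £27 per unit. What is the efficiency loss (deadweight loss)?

Competitive equilibrium: 123.7 − 1.5q = 63.3 + 2.1q → q* = 16.7778, p* = 98.5333.
With the tax, the buyer price exceeds the seller price by 27: (123.7 − 1.5q) − (63.3 + 2.1q) = 27 → q' = 9.2778.
Δq = 16.7778 − 9.2778 = 7.5; the wedge equals the tax, 27.
DWL = ½ × 7.5 × 27 = £101.25.

£101.25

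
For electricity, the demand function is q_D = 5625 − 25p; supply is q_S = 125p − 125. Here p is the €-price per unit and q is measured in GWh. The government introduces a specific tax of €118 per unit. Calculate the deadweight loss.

€145041.67

In inverse form: demand p = 225 − 0.04q, supply p = 1 + 0.008q.
Competitive equilibrium: 225 − 0.04q = 1 + 0.008q → q* = 4666.6667, p* = 38.3333.
With the tax, the buyer price exceeds the seller price by 118: (225 − 0.04q) − (1 + 0.008q) = 118 → q' = 2208.3333.
Δq = 4666.6667 − 2208.3333 = 2458.3334; the wedge equals the tax, 118.
Deadweight loss = ½ × 2458.3334 × 118 = €145041.67.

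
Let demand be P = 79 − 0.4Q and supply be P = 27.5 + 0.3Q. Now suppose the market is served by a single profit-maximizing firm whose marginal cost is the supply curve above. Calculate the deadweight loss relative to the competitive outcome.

250.51

Competitive equilibrium: 79 − 0.4Q = 27.5 + 0.3Q → Q* = 73.5714, P* = 49.5714.
Marginal revenue: MR = 79 − 0.8Q. Set MR = MC: 79 − 0.8Q = 27.5 + 0.3Q → Q_m = 46.8182.
Price P_m = 79 − 0.4·46.8182 = 60.2727; MC(Q_m) = 27.5 + 0.3·46.8182 = 41.5455.
Competitive Q* = 73.5714, so ΔQ = 26.7532; wedge = 60.2727 − 41.5455 = 18.7272.
Welfare loss = ½ × 26.7532 × 18.7272 = 250.51.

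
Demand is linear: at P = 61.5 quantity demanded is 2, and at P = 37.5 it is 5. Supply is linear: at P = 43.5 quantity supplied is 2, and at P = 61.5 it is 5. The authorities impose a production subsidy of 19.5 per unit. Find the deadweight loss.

Demand slope = (37.5 − 61.5)/(5 − 2) = −8, so P = 77.5 − 8Q.
Supply slope = (61.5 − 43.5)/(5 − 2) = 6, so P = 31.5 + 6Q.
Competitive equilibrium: 77.5 − 8Q = 31.5 + 6Q → Q* = 3.2857, P* = 51.2143.
The subsidy lowers effective supply by 19.5: P = 12 + 6Q.
New quantity: 77.5 − 8Q = 12 + 6Q → Q' = 4.6786.
Overproduction ΔQ = 4.6786 − 3.2857 = 1.3929; wedge = subsidy = 19.5.
The triangle = ½ × 1.3929 × 19.5 = 13.58.

13.58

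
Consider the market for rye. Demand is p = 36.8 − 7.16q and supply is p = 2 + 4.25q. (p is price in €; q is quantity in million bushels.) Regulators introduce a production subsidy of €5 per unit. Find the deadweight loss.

€1.10 million

Competitive equilibrium: 36.8 − 7.16q = 2 + 4.25q → q* = 3.05, p* = 14.9623.
The subsidy lowers effective supply by 5: p = 4.25q − 3.
New quantity: 36.8 − 7.16q = 4.25q − 3 → q' = 3.4882.
Overproduction Δq = 3.4882 − 3.05 = 0.4382; wedge = subsidy = 5.
Deadweight loss = ½ × 0.4382 × 5 = €1.10 million.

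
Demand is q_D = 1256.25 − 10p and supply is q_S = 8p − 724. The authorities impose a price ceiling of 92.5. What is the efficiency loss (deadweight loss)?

In inverse form: demand p = 125.625 − 0.1q, supply p = 90.5 + 0.125q.
Competitive equilibrium: 125.625 − 0.1q = 90.5 + 0.125q → q* = 156.1111, p* = 110.0139.
At the ceiling p = 92.5, quantity supplied = (92.5 − 90.5)/0.125 = 16.
Willingness to pay at q' = 16: 125.625 − 0.1·16 = 124.025.
Δq = 156.1111 − 16 = 140.1111; wedge = 124.025 − 92.5 = 31.525.
Deadweight loss = ½ × 140.1111 × 31.525 = 2208.50.

2208.50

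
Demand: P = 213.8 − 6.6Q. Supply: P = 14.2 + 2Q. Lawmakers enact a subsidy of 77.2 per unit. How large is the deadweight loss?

346.50

Competitive equilibrium: 213.8 − 6.6Q = 14.2 + 2Q → Q* = 23.2093, P* = 60.6186.
The subsidy lowers effective supply by 77.2: P = 2Q − 63.
New quantity: 213.8 − 6.6Q = 2Q − 63 → Q' = 32.186.
Overproduction ΔQ = 32.186 − 23.2093 = 8.9767; wedge = subsidy = 77.2.
Welfare loss = ½ × 8.9767 × 77.2 = 346.50.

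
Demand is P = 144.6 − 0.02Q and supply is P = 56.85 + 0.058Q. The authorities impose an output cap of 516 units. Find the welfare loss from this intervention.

Competitive equilibrium: 144.6 − 0.02Q = 56.85 + 0.058Q → Q* = 1125, P* = 122.1.
At Q = 516: demand price = 144.6 − 0.02·516 = 134.28; supply price = 56.85 + 0.058·516 = 86.778.
ΔQ = 1125 − 516 = 609; wedge = 134.28 − 86.778 = 47.502.
The triangle = ½ × 609 × 47.502 = 14464.359.

14464.359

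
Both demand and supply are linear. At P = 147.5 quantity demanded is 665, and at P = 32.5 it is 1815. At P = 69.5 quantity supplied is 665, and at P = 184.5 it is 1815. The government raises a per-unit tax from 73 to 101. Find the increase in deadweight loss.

Demand slope = (32.5 − 147.5)/(1815 − 665) = −0.1, so P = 214 − 0.1Q.
Supply slope = (184.5 − 69.5)/(1815 − 665) = 0.1, so P = 3 + 0.1Q.
Competitive equilibrium: 214 − 0.1Q = 3 + 0.1Q → Q* = 1055, P* = 108.5.
For a per-unit tax t: ΔQ = t/0.2, so DWL = ½·t·(t/0.2) = t²/0.4.
At t = 73: DWL = 13322.5. At t = 101: DWL = 25502.5.
Increase = 25502.5 − 13322.5 = 12180.

12180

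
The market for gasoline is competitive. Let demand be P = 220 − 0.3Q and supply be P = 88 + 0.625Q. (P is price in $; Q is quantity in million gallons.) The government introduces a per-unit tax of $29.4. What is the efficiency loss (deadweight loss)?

$467.22 million

Competitive equilibrium: 220 − 0.3Q = 88 + 0.625Q → Q* = 142.7027, P* = 177.1892.
With the tax, the buyer price exceeds the seller price by 29.4: (220 − 0.3Q) − (88 + 0.625Q) = 29.4 → Q' = 110.9189.
ΔQ = 142.7027 − 110.9189 = 31.7838; the wedge equals the tax, 29.4.
Welfare loss = ½ × 31.7838 × 29.4 = $467.22 million.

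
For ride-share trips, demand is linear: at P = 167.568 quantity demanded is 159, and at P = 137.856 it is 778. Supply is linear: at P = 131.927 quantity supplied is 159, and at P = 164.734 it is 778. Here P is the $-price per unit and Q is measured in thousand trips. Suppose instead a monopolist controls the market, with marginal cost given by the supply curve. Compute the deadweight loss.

Demand slope = (137.856 − 167.568)/(778 − 159) = −0.048, so P = 175.2 − 0.048Q.
Supply slope = (164.734 − 131.927)/(778 − 159) = 0.053, so P = 123.5 + 0.053Q.
Competitive equilibrium: 175.2 − 0.048Q = 123.5 + 0.053Q → Q* = 511.8812, P* = 150.6297.
Marginal revenue: MR = 175.2 − 0.096Q. Set MR = MC: 175.2 − 0.096Q = 123.5 + 0.053Q → Q_m = 346.9799.
Price P_m = 175.2 − 0.048·346.9799 = 158.545; MC(Q_m) = 123.5 + 0.053·346.9799 = 141.8899.
Competitive Q* = 511.8812, so ΔQ = 164.9013; wedge = 158.545 − 141.8899 = 16.6551.
Deadweight loss = ½ × 164.9013 × 16.6551 = $1373.22 thousand.

$1373.22 thousand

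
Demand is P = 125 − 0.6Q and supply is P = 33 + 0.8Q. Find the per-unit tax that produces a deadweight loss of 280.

Competitive equilibrium: 125 − 0.6Q = 33 + 0.8Q → Q* = 65.7143, P* = 85.5714.
A tax t gives ΔQ = t/1.4 and wedge t, so DWL = t²/2.8.
t²/2.8 = 280 → t² = 784 → t = 28.

28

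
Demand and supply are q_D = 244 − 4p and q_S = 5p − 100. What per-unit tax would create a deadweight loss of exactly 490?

21

In inverse form: demand p = 61 − 0.25q, supply p = 20 + 0.2q.
Competitive equilibrium: 61 − 0.25q = 20 + 0.2q → q* = 91.1111, p* = 38.2222.
A tax t gives Δq = t/0.45 and wedge t, so DWL = t²/0.9.
t²/0.9 = 490 → t² = 441 → t = 21.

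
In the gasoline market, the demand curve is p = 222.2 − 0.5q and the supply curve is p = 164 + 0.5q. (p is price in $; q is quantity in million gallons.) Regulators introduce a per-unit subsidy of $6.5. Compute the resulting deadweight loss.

Competitive equilibrium: 222.2 − 0.5q = 164 + 0.5q → q* = 58.2, p* = 193.1.
The subsidy lowers effective supply by 6.5: p = 157.5 + 0.5q.
New quantity: 222.2 − 0.5q = 157.5 + 0.5q → q' = 64.7.
Overproduction Δq = 64.7 − 58.2 = 6.5; wedge = subsidy = 6.5.
The triangle = ½ × 6.5 × 6.5 = $21.125 million.

$21.125 million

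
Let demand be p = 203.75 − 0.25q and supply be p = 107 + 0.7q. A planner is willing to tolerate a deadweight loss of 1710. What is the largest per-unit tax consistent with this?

Competitive equilibrium: 203.75 − 0.25q = 107 + 0.7q → q* = 101.8421, p* = 178.2895.
A tax t gives Δq = t/0.95 and wedge t, so DWL = t²/1.9.
t²/1.9 = 1710 → t² = 3249 → t = 57.

57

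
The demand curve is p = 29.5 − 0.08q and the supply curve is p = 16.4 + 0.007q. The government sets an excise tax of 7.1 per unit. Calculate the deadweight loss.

Competitive equilibrium: 29.5 − 0.08q = 16.4 + 0.007q → q* = 150.5747, p* = 17.454.
With the tax, the buyer price exceeds the seller price by 7.1: (29.5 − 0.08q) − (16.4 + 0.007q) = 7.1 → q' = 68.9655.
Δq = 150.5747 − 68.9655 = 81.6092; the wedge equals the tax, 7.1.
Deadweight loss = ½ × 81.6092 × 7.1 = 289.71.

289.71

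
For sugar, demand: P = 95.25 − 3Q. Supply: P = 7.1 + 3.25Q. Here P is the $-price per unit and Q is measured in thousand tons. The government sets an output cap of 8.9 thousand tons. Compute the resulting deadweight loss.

Competitive equilibrium: 95.25 − 3Q = 7.1 + 3.25Q → Q* = 14.104, P* = 52.938.
At Q = 8.9: demand price = 95.25 − 3·8.9 = 68.55; supply price = 7.1 + 3.25·8.9 = 36.025.
ΔQ = 14.104 − 8.9 = 5.204; wedge = 68.55 − 36.025 = 32.525.
DWL = ½ × 5.204 × 32.525 = $84.63 thousand.

$84.63 thousand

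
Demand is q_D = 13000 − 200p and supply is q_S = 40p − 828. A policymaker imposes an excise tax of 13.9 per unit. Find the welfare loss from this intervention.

3220.17

In inverse form: demand p = 65 − 0.005q, supply p = 20.7 + 0.025q.
Competitive equilibrium: 65 − 0.005q = 20.7 + 0.025q → q* = 1476.6667, p* = 57.6167.
With the tax, the buyer price exceeds the seller price by 13.9: (65 − 0.005q) − (20.7 + 0.025q) = 13.9 → q' = 1013.3333.
Δq = 1476.6667 − 1013.3333 = 463.3334; the wedge equals the tax, 13.9.
Welfare loss = ½ × 463.3334 × 13.9 = 3220.17.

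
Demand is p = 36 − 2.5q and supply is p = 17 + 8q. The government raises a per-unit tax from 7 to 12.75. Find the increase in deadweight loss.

Competitive equilibrium: 36 − 2.5q = 17 + 8q → q* = 1.8095, p* = 31.4762.
For a per-unit tax t: Δq = t/10.5, so DWL = ½·t·(t/10.5) = t²/21.
At t = 7: DWL = 2.333. At t = 12.75: DWL = 7.741.
Increase = 7.741 − 2.333 = 5.41.

5.41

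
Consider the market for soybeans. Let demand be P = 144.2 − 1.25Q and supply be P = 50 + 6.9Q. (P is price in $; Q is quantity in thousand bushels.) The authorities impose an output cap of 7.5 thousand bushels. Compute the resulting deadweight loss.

Competitive equilibrium: 144.2 − 1.25Q = 50 + 6.9Q → Q* = 11.5583, P* = 129.7521.
At Q = 7.5: demand price = 144.2 − 1.25·7.5 = 134.825; supply price = 50 + 6.9·7.5 = 101.75.
ΔQ = 11.5583 − 7.5 = 4.0583; wedge = 134.825 − 101.75 = 33.075.
Welfare loss = ½ × 4.0583 × 33.075 = $67.11 thousand.

$67.11 thousand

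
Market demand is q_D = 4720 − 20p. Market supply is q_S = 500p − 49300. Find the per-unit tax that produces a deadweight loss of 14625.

39

In inverse form: demand p = 236 − 0.05q, supply p = 98.6 + 0.002q.
Competitive equilibrium: 236 − 0.05q = 98.6 + 0.002q → q* = 2642.3077, p* = 103.8846.
A tax t gives Δq = t/0.052 and wedge t, so DWL = t²/0.104.
t²/0.104 = 14625 → t² = 1521 → t = 39.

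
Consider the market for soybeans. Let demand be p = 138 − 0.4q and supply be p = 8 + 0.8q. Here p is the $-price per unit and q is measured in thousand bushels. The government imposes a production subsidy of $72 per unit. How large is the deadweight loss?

$2160 thousand

Competitive equilibrium: 138 − 0.4q = 8 + 0.8q → q* = 108.3333, p* = 94.6667.
The subsidy lowers effective supply by 72: p = 0.8q − 64.
New quantity: 138 − 0.4q = 0.8q − 64 → q' = 168.3333.
Overproduction Δq = 168.3333 − 108.3333 = 60; wedge = subsidy = 72.
DWL = ½ × 60 × 72 = $2160 thousand.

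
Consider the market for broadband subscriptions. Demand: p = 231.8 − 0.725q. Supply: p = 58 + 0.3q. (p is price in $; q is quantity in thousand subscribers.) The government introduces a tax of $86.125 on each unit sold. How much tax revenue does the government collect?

$7366.84 thousand

Competitive equilibrium: 231.8 − 0.725q = 58 + 0.3q → q* = 169.561, p* = 108.8683.
With the tax, the buyer price exceeds the seller price by 86.125: (231.8 − 0.725q) − (58 + 0.3q) = 86.125 → q' = 85.5366.
Tax revenue = 86.125 × 85.5366 = $7366.84 thousand.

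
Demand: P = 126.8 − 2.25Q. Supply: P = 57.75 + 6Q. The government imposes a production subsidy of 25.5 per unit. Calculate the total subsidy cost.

Competitive equilibrium: 126.8 − 2.25Q = 57.75 + 6Q → Q* = 8.3697, P* = 107.9682.
The subsidy lowers effective supply by 25.5: P = 32.25 + 6Q.
New quantity: 126.8 − 2.25Q = 32.25 + 6Q → Q' = 11.4606.
Total subsidy cost = 25.5 × 11.4606 = 292.25.

292.25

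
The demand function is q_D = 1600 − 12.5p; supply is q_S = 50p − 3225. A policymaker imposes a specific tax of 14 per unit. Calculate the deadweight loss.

In inverse form: demand p = 128 − 0.08q, supply p = 64.5 + 0.02q.
Competitive equilibrium: 128 − 0.08q = 64.5 + 0.02q → q* = 635, p* = 77.2.
With the tax, the buyer price exceeds the seller price by 14: (128 − 0.08q) − (64.5 + 0.02q) = 14 → q' = 495.
Δq = 635 − 495 = 140; the wedge equals the tax, 14.
The triangle = ½ × 140 × 14 = 980.

980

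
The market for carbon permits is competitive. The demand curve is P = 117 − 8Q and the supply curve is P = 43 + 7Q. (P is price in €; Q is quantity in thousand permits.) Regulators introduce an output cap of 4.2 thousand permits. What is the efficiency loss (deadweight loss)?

€4.03 thousand

Competitive equilibrium: 117 − 8Q = 43 + 7Q → Q* = 4.9333, P* = 77.5333.
At Q = 4.2: demand price = 117 − 8·4.2 = 83.4; supply price = 43 + 7·4.2 = 72.4.
ΔQ = 4.9333 − 4.2 = 0.7333; wedge = 83.4 − 72.4 = 11.
Deadweight loss = ½ × 0.7333 × 11 = €4.03 thousand.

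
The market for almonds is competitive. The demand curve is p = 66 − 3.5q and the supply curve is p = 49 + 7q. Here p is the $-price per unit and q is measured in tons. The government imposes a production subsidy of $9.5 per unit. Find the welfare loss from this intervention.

$4.30

Competitive equilibrium: 66 − 3.5q = 49 + 7q → q* = 1.619, p* = 60.3333.
The subsidy lowers effective supply by 9.5: p = 39.5 + 7q.
New quantity: 66 − 3.5q = 39.5 + 7q → q' = 2.5238.
Overproduction Δq = 2.5238 − 1.619 = 0.9048; wedge = subsidy = 9.5.
Deadweight loss = ½ × 0.9048 × 9.5 = $4.30.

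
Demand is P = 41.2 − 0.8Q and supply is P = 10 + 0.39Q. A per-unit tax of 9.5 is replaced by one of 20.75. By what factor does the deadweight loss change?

Competitive equilibrium: 41.2 − 0.8Q = 10 + 0.39Q → Q* = 26.2185, P* = 20.2252.
For a per-unit tax t: ΔQ = t/1.19, so DWL = ½·t·(t/1.19) = t²/2.38.
At t = 9.5: DWL = 37.920. At t = 20.75: DWL = 180.909.
Ratio = (20.75/9.5)² = 4.771.

4.771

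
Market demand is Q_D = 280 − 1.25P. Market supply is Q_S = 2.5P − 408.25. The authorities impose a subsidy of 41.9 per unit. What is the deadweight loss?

731.50

In inverse form: demand P = 224 − 0.8Q, supply P = 163.3 + 0.4Q.
Competitive equilibrium: 224 − 0.8Q = 163.3 + 0.4Q → Q* = 50.5833, P* = 183.5333.
The subsidy lowers effective supply by 41.9: P = 121.4 + 0.4Q.
New quantity: 224 − 0.8Q = 121.4 + 0.4Q → Q' = 85.5.
Overproduction ΔQ = 85.5 − 50.5833 = 34.9167; wedge = subsidy = 41.9.
DWL = ½ × 34.9167 × 41.9 = 731.50.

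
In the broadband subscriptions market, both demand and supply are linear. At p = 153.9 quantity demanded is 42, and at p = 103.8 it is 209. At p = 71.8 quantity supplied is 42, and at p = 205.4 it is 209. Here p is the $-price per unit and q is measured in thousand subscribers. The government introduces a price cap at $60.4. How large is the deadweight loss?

$4345.43 thousand

Demand slope = (103.8 − 153.9)/(209 − 42) = −0.3, so p = 166.5 − 0.3q.
Supply slope = (205.4 − 71.8)/(209 − 42) = 0.8, so p = 38.2 + 0.8q.
Competitive equilibrium: 166.5 − 0.3q = 38.2 + 0.8q → q* = 116.6364, p* = 131.5091.
At the ceiling p = 60.4, quantity supplied = (60.4 − 38.2)/0.8 = 27.75.
Willingness to pay at q' = 27.75: 166.5 − 0.3·27.75 = 158.175.
Δq = 116.6364 − 27.75 = 88.8864; wedge = 158.175 − 60.4 = 97.775.
Deadweight loss = ½ × 88.8864 × 97.775 = $4345.43 thousand.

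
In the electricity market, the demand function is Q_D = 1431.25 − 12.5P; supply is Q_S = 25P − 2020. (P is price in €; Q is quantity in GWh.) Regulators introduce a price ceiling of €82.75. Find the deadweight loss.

€3231.76

In inverse form: demand P = 114.5 − 0.08Q, supply P = 80.8 + 0.04Q.
Competitive equilibrium: 114.5 − 0.08Q = 80.8 + 0.04Q → Q* = 280.8333, P* = 92.0333.
At the ceiling P = 82.75, quantity supplied = (82.75 − 80.8)/0.04 = 48.75.
Willingness to pay at Q' = 48.75: 114.5 − 0.08·48.75 = 110.6.
ΔQ = 280.8333 − 48.75 = 232.0833; wedge = 110.6 − 82.75 = 27.85.
DWL = ½ × 232.0833 × 27.85 = €3231.76.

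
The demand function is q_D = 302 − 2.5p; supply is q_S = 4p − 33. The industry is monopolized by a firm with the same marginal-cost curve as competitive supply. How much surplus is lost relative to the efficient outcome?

In inverse form: demand p = 120.8 − 0.4q, supply p = 8.25 + 0.25q.
Competitive equilibrium: 120.8 − 0.4q = 8.25 + 0.25q → q* = 173.1538, p* = 51.5385.
Marginal revenue: MR = 120.8 − 0.8q. Set MR = MC: 120.8 − 0.8q = 8.25 + 0.25q → q_m = 107.1905.
Price p_m = 120.8 − 0.4·107.1905 = 77.9238; MC(q_m) = 8.25 + 0.25·107.1905 = 35.0476.
Competitive q* = 173.1538, so Δq = 65.9633; wedge = 77.9238 − 35.0476 = 42.8762.
The triangle = ½ × 65.9633 × 42.8762 = 1414.13.

1414.13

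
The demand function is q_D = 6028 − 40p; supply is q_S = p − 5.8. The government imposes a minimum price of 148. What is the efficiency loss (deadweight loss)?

In inverse form: demand p = 150.7 − 0.025q, supply p = 5.8 + q.
Competitive equilibrium: 150.7 − 0.025q = 5.8 + q → q* = 141.3659, p* = 147.1659.
At the floor p = 148, quantity demanded = (150.7 − 148)/0.025 = 108.
Sellers' marginal cost at q' = 108: 5.8 + 1·108 = 113.8.
Δq = 141.3659 − 108 = 33.3659; wedge = 148 − 113.8 = 34.2.
Welfare loss = ½ × 33.3659 × 34.2 = 570.56.

570.56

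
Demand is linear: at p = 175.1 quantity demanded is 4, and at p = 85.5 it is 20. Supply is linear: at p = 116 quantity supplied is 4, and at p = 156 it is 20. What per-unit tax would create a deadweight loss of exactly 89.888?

38.16

Demand slope = (85.5 − 175.1)/(20 − 4) = −5.6, so p = 197.5 − 5.6q.
Supply slope = (156 − 116)/(20 − 4) = 2.5, so p = 106 + 2.5q.
Competitive equilibrium: 197.5 − 5.6q = 106 + 2.5q → q* = 11.2963, p* = 134.2407.
A tax t gives Δq = t/8.1 and wedge t, so DWL = t²/16.2.
t²/16.2 = 89.888 → t² = 1456.1856 → t = 38.16.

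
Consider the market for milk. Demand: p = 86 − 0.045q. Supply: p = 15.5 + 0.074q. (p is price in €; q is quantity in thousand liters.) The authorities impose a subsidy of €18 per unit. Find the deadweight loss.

Competitive equilibrium: 86 − 0.045q = 15.5 + 0.074q → q* = 592.437, p* = 59.3403.
The subsidy lowers effective supply by 18: p = 0.074q − 2.5.
New quantity: 86 − 0.045q = 0.074q − 2.5 → q' = 743.6975.
Overproduction Δq = 743.6975 − 592.437 = 151.2605; wedge = subsidy = 18.
DWL = ½ × 151.2605 × 18 = €1361.34 thousand.

€1361.34 thousand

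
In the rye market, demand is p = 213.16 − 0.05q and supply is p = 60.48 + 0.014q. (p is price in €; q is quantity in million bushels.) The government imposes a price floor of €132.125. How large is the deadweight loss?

Competitive equilibrium: 213.16 − 0.05q = 60.48 + 0.014q → q* = 2385.625, p* = 93.8788.
At the floor p = 132.125, quantity demanded = (213.16 − 132.125)/0.05 = 1620.7.
Sellers' marginal cost at q' = 1620.7: 60.48 + 0.014·1620.7 = 83.1698.
Δq = 2385.625 − 1620.7 = 764.925; wedge = 132.125 − 83.1698 = 48.9552.
Deadweight loss = ½ × 764.925 × 48.9552 = €18723.53 million.

€18723.53 million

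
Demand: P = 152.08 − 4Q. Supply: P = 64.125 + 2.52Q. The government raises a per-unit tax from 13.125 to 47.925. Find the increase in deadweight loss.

162.92

Competitive equilibrium: 152.08 − 4Q = 64.125 + 2.52Q → Q* = 13.49, P* = 98.1199.
For a per-unit tax t: ΔQ = t/6.52, so DWL = ½·t·(t/6.52) = t²/13.04.
At t = 13.125: DWL = 13.211. At t = 47.925: DWL = 176.135.
Increase = 176.135 − 13.211 = 162.92.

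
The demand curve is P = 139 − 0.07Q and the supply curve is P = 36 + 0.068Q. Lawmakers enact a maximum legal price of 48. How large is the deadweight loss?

22410.72

Competitive equilibrium: 139 − 0.07Q = 36 + 0.068Q → Q* = 746.37681, P* = 86.75362.
At the ceiling P = 48, quantity supplied = (48 − 36)/0.068 = 176.47059.
Willingness to pay at Q' = 176.47059: 139 − 0.07·176.47059 = 126.64706.
ΔQ = 746.37681 − 176.47059 = 569.90622; wedge = 126.64706 − 48 = 78.64706.
Welfare loss = ½ × 569.90622 × 78.64706 = 22410.72.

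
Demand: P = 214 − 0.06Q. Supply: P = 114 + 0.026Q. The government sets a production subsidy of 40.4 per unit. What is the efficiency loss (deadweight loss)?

9489.30

Competitive equilibrium: 214 − 0.06Q = 114 + 0.026Q → Q* = 1162.7907, P* = 144.2326.
The subsidy lowers effective supply by 40.4: P = 73.6 + 0.026Q.
New quantity: 214 − 0.06Q = 73.6 + 0.026Q → Q' = 1632.5581.
Overproduction ΔQ = 1632.5581 − 1162.7907 = 469.7674; wedge = subsidy = 40.4.
The triangle = ½ × 469.7674 × 40.4 = 9489.30.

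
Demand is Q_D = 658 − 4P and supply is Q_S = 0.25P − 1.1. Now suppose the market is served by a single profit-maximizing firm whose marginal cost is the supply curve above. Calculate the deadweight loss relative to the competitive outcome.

In inverse form: demand P = 164.5 − 0.25Q, supply P = 4.4 + 4Q.
Competitive equilibrium: 164.5 − 0.25Q = 4.4 + 4Q → Q* = 37.6706, P* = 155.0824.
Marginal revenue: MR = 164.5 − 0.5Q. Set MR = MC: 164.5 − 0.5Q = 4.4 + 4Q → Q_m = 35.5778.
Price P_m = 164.5 − 0.25·35.5778 = 155.6056; MC(Q_m) = 4.4 + 4·35.5778 = 146.7112.
Competitive Q* = 37.6706, so ΔQ = 2.0928; wedge = 155.6056 − 146.7112 = 8.8944.
The triangle = ½ × 2.0928 × 8.8944 = 9.31.

9.31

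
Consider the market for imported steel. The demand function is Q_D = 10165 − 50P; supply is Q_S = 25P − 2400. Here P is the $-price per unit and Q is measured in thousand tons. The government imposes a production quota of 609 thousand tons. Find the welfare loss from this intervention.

In inverse form: demand P = 203.3 − 0.02Q, supply P = 96 + 0.04Q.
Competitive equilibrium: 203.3 − 0.02Q = 96 + 0.04Q → Q* = 1788.3333, P* = 167.5333.
At Q = 609: demand price = 203.3 − 0.02·609 = 191.12; supply price = 96 + 0.04·609 = 120.36.
ΔQ = 1788.3333 − 609 = 1179.3333; wedge = 191.12 − 120.36 = 70.76.
DWL = ½ × 1179.3333 × 70.76 = $41724.81 thousand.

$41724.81 thousand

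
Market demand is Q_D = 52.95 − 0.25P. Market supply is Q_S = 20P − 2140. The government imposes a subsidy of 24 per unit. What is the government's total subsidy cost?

In inverse form: demand P = 211.8 − 4Q, supply P = 107 + 0.05Q.
Competitive equilibrium: 211.8 − 4Q = 107 + 0.05Q → Q* = 25.8765, P* = 108.2938.
The subsidy lowers effective supply by 24: P = 83 + 0.05Q.
New quantity: 211.8 − 4Q = 83 + 0.05Q → Q' = 31.8025.
Total subsidy cost = 24 × 31.8025 = 763.26.

763.26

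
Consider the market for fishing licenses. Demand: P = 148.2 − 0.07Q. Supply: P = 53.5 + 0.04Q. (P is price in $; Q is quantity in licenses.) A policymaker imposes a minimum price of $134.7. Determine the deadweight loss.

Competitive equilibrium: 148.2 − 0.07Q = 53.5 + 0.04Q → Q* = 860.90909, P* = 87.93636.
At the floor P = 134.7, quantity demanded = (148.2 − 134.7)/0.07 = 192.85714.
Sellers' marginal cost at Q' = 192.85714: 53.5 + 0.04·192.85714 = 61.21429.
ΔQ = 860.90909 − 192.85714 = 668.05195; wedge = 134.7 − 61.21429 = 73.48571.
Welfare loss = ½ × 668.05195 × 73.48571 = $24546.14.

$24546.14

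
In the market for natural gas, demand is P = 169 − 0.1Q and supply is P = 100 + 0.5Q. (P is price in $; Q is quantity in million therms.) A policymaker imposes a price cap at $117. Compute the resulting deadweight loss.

Competitive equilibrium: 169 − 0.1Q = 100 + 0.5Q → Q* = 115, P* = 157.5.
At the ceiling P = 117, quantity supplied = (117 − 100)/0.5 = 34.
Willingness to pay at Q' = 34: 169 − 0.1·34 = 165.6.
ΔQ = 115 − 34 = 81; wedge = 165.6 − 117 = 48.6.
Deadweight loss = ½ × 81 × 48.6 = $1968.30 million.

$1968.30 million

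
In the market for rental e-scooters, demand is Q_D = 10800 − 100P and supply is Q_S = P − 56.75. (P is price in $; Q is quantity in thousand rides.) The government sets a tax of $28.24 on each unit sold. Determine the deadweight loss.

In inverse form: demand P = 108 − 0.01Q, supply P = 56.75 + Q.
Competitive equilibrium: 108 − 0.01Q = 56.75 + Q → Q* = 50.7426, P* = 107.4926.
With the tax, the buyer price exceeds the seller price by 28.24: (108 − 0.01Q) − (56.75 + Q) = 28.24 → Q' = 22.7822.
ΔQ = 50.7426 − 22.7822 = 27.9604; the wedge equals the tax, 28.24.
Welfare loss = ½ × 27.9604 × 28.24 = $394.80 thousand.

$394.80 thousand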